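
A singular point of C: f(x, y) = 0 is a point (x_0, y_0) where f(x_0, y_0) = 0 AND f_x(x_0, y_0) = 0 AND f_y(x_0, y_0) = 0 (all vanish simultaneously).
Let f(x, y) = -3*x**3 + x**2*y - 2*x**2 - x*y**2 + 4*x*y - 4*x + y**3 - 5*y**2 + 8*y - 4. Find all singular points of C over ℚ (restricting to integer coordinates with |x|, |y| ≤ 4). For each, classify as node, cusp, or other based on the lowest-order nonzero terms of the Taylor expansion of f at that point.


Singular points: {(0, 2)}; classification: cusp.

Compute partial derivatives:
  f_x = -9*x**2 + 2*x*y - 4*x - y**2 + 4*y - 4.
  f_y = x**2 - 2*x*y + 4*x + 3*y**2 - 10*y + 8.
Scan x_0 ∈ {−4, ..., 4}. For each x_0, f_y(x_0, y) is a polynomial in y; find its integer roots y ∈ {−4, ..., 4}, then test f_x and f at those candidates.
  x = -4: f_y(-4, y) = 3*y**2 - 2*y + 8; no integer root y with |y| ≤ 4.
  x = -3: f_y(-3, y) = 3*y**2 - 4*y + 5; no integer root y with |y| ≤ 4.
  x = -2: f_y(-2, y) = 3*y**2 - 6*y + 4; no integer root y with |y| ≤ 4.
  x = -1: f_y(-1, y) = 3*y**2 - 8*y + 5; vanishes at y ∈ {1}. (-1, 1): f_x = -8 ≠ 0.
  x = 0: f_y(0, y) = 3*y**2 - 10*y + 8; vanishes at y ∈ {2}. (0, 2): f_x = 0, f = 0 — SINGULAR.
  x = 1: f_y(1, y) = 3*y**2 - 12*y + 13; no integer root y with |y| ≤ 4.
  x = 2: f_y(2, y) = 3*y**2 - 14*y + 20; no integer root y with |y| ≤ 4.
  x = 3: f_y(3, y) = 3*y**2 - 16*y + 29; no integer root y with |y| ≤ 4.
  x = 4: f_y(4, y) = 3*y**2 - 18*y + 40; no integer root y with |y| ≤ 4.
Only singular point on the grid: (0, 2).
Classify: substitute x = 0 + u, y = 2 + v and expand: f = -3*u**3 + u**2*v - u*v**2 + v**3 + v**2.
No constant or linear terms (consistent with a singular point). Quadratic part: v**2. Cubic part: -3*u**3 + u**2*v - u*v**2 + v**3.
The quadratic part v**2 is a perfect square, so there is a single (double) tangent line v = 0, i.e. y = 2. Restricting the cubic part to that line (v = 0) leaves -3*u**3 ≠ 0, so f is not divisible by v and the branch is v² ≈ 3*u**3 to lowest order — this is a cusp.
Classification: cusp.


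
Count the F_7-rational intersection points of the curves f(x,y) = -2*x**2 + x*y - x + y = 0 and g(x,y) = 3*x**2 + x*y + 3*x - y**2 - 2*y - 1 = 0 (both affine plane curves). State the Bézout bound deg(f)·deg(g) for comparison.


Common zeros: {(3, 0), (4, 3), (5, 1)}; count = 3; Bézout bound = 4.

deg(f) = 2, deg(g) = 2, so Bézout bound = 4.
Scan x ∈ F_7. For each x, list the y ∈ F_7 with f(x, y) ≡ 0 and those with g(x, y) ≡ 0 (mod 7); the common zeros in that column are the intersection.
  x = 0: f ≡ 0 at y ∈ {0}; g ≡ 0 at y ∈ {6}; common: ∅.
  x = 1: f ≡ 0 at y ∈ {5}; g ≡ 0 at y ∈ {3}; common: ∅.
  x = 2: f ≡ 0 at y ∈ {1}; g ≡ 0 at y ∈ ∅; common: ∅.
  x = 3: f ≡ 0 at y ∈ {0}; g ≡ 0 at y ∈ {0, 1}; common: {0}.
  x = 4: f ≡ 0 at y ∈ {3}; g ≡ 0 at y ∈ {3, 6}; common: {3}.
  x = 5: f ≡ 0 at y ∈ {1}; g ≡ 0 at y ∈ {1, 2}; common: {1}.
  x = 6: f ≡ 0 at y ∈ ∅; g ≡ 0 at y ∈ ∅; common: ∅.
Collecting: common zeros = {(3, 0), (4, 3), (5, 1)}, so the count is 3.
Comparison with the Bézout bound: 3 ≤ 4 = deg(f)·deg(g), as expected for curves with no common component (the affine F_7-count falls short of the bound because intersections may lie at infinity, over extension fields, or carry multiplicity).


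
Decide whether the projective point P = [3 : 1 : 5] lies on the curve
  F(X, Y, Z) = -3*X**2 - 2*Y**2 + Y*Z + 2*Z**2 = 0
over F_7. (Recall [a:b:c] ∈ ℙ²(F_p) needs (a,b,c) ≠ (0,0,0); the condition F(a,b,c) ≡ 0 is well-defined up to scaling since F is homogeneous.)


F(3,1,5) ≡ 5 (mod 7); P is NOT on the curve.

Evaluate F(3, 1, 5) term-by-term (mod 7).
  -3*X**2 ↦ -3·9·1·1 = -27
  -2*Y**2 ↦ -2·1·1·1 = -2
  Y*Z ↦ 1·1·1·5 = 5
  2*Z**2 ↦ 2·1·1·25 = 50
Sum: F(3, 1, 5) = (-27) + (-2) + (5) + (50) = 26.
Reducing mod 7: 26 ≡ 5 (mod 7).
Since F(a, b, c) ≡ 5 ≠ 0 (mod 7), P does NOT lie on the curve.


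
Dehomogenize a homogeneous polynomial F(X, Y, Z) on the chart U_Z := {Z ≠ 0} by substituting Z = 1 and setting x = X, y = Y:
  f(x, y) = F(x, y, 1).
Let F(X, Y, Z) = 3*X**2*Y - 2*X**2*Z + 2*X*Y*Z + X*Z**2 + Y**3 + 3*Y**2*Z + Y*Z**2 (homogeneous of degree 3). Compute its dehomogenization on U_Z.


f(x, y) = 3*x**2*y - 2*x**2 + 2*x*y + x + y**3 + 3*y**2 + y

On U_Z we set Z = 1. Each monomial c·X^i·Y^j·Z^k in F becomes c·x^i·y^j·1^k = c·x^i·y^j.
Substituting Z = 1: F(X, Y, 1) = 3*x**2*y - 2*x**2 + 2*x*y + x + y**3 + 3*y**2 + y.
Note: deg(f) ≤ deg(F) = 3; strict inequality happens when F is divisible by Z (lost terms).


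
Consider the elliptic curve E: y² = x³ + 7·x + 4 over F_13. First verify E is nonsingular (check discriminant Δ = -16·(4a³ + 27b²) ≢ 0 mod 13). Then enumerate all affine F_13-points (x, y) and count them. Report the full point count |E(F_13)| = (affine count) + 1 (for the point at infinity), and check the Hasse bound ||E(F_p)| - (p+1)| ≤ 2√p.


Affine points = {(0, 2), (0, 11), (1, 5), (1, 8), (2, 0), (3, 0), (8, 0), (9, 4), (9, 9), (12, 3), (12, 10)}; affine count = 11; |E(F_13)| = 12.

Discriminant check: Δ ∝ 4a³ + 27b² = 4·7³ + 27·4² = 4·343 + 27·16 ≡ 10 (mod 13). Nonzero ⇒ E is nonsingular.
For each x ∈ F_13, compute rhs = x³ + 7·x + 4 mod 13, then count y ∈ F_13 with y² ≡ rhs.
  x = 0: rhs = 4, matching y values: 2, 11 (2 points).
  x = 1: rhs = 12, matching y values: 5, 8 (2 points).
  x = 2: rhs = 0, matching y values: 0 (1 points).
  x = 3: rhs = 0, matching y values: 0 (1 points).
  x = 4: rhs = 5, matching y values: none (0 points).
  x = 5: rhs = 8, matching y values: none (0 points).
  x = 6: rhs = 2, matching y values: none (0 points).
  x = 7: rhs = 6, matching y values: none (0 points).
  x = 8: rhs = 0, matching y values: 0 (1 points).
  x = 9: rhs = 3, matching y values: 4, 9 (2 points).
  x = 10: rhs = 8, matching y values: none (0 points).
  x = 11: rhs = 8, matching y values: none (0 points).
  x = 12: rhs = 9, matching y values: 3, 10 (2 points).
Total affine count: 11.
Full point count |E(F_13)| = 11 + 1 = 12.
Hasse bound: |12 − (13+1)| = |-2| = 2 ≤ 2√13 ≈ 7.2111 ✓.


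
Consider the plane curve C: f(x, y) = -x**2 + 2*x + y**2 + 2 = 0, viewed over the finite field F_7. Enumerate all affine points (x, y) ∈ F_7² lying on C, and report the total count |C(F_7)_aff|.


Affine F_7-points: {(1, 2), (1, 5), (3, 1), (3, 6), (6, 1), (6, 6)}; count = 6.

For each of the 49 pairs (x, y) ∈ F_7², evaluate f(x, y) mod 7. Record the zeros.
  x = 0: [0↦2, 1↦3, 2↦6, 3↦4, 4↦4, 5↦6, 6↦3]  zeros at y ∈ ∅
  x = 1: [0↦3, 1↦4, 2↦0, 3↦5, 4↦5, 5↦0, 6↦4]  zeros at y ∈ {2, 5}
  x = 2: [0↦2, 1↦3, 2↦6, 3↦4, 4↦4, 5↦6, 6↦3]  zeros at y ∈ ∅
  x = 3: [0↦6, 1↦0, 2↦3, 3↦1, 4↦1, 5↦3, 6↦0]  zeros at y ∈ {1, 6}
  x = 4: [0↦1, 1↦2, 2↦5, 3↦3, 4↦3, 5↦5, 6↦2]  zeros at y ∈ ∅
  x = 5: [0↦1, 1↦2, 2↦5, 3↦3, 4↦3, 5↦5, 6↦2]  zeros at y ∈ ∅
  x = 6: [0↦6, 1↦0, 2↦3, 3↦1, 4↦1, 5↦3, 6↦0]  zeros at y ∈ {1, 6}
Collecting zeros: affine points = {(1, 2), (1, 5), (3, 1), (3, 6), (6, 1), (6, 6)}.
Total count |C(F_7)_aff| = 6.


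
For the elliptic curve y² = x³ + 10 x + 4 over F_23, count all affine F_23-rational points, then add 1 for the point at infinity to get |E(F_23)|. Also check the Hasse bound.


Affine points = {(0, 2), (0, 21), (2, 3), (2, 20), (4, 4), (4, 19), (5, 8), (5, 15), (6, 2), (6, 21), (7, 7), (7, 16), (9, 8), (9, 15), (10, 0), (12, 9), (12, 14), (13, 10), (13, 13), (14, 6), (14, 17), (17, 2), (17, 21), (18, 6), (18, 17), (20, 4), (20, 19), (22, 4), (22, 19)}; affine count = 29; |E(F_23)| = 30.

Discriminant check: Δ ∝ 4a³ + 27b² = 4·10³ + 27·4² = 4·1000 + 27·16 ≡ 16 (mod 23). Nonzero ⇒ E is nonsingular.
For each x ∈ F_23, compute rhs = x³ + 10·x + 4 mod 23, then count y ∈ F_23 with y² ≡ rhs.
  x = 0: rhs = 4, matching y values: 2, 21 (2 points).
  x = 1: rhs = 15, matching y values: none (0 points).
  x = 2: rhs = 9, matching y values: 3, 20 (2 points).
  x = 3: rhs = 15, matching y values: none (0 points).
  x = 4: rhs = 16, matching y values: 4, 19 (2 points).
  x = 5: rhs = 18, matching y values: 8, 15 (2 points).
  x = 6: rhs = 4, matching y values: 2, 21 (2 points).
  x = 7: rhs = 3, matching y values: 7, 16 (2 points).
  x = 8: rhs = 21, matching y values: none (0 points).
  x = 9: rhs = 18, matching y values: 8, 15 (2 points).
  x = 10: rhs = 0, matching y values: 0 (1 points).
  x = 11: rhs = 19, matching y values: none (0 points).
  x = 12: rhs = 12, matching y values: 9, 14 (2 points).
  x = 13: rhs = 8, matching y values: 10, 13 (2 points).
  x = 14: rhs = 13, matching y values: 6, 17 (2 points).
  x = 15: rhs = 10, matching y values: none (0 points).
  x = 16: rhs = 5, matching y values: none (0 points).
  x = 17: rhs = 4, matching y values: 2, 21 (2 points).
  x = 18: rhs = 13, matching y values: 6, 17 (2 points).
  x = 19: rhs = 15, matching y values: none (0 points).
  x = 20: rhs = 16, matching y values: 4, 19 (2 points).
  x = 21: rhs = 22, matching y values: none (0 points).
  x = 22: rhs = 16, matching y values: 4, 19 (2 points).
Total affine count: 29.
Full point count |E(F_23)| = 29 + 1 = 30.
Hasse bound: |30 − (23+1)| = |6| = 6 ≤ 2√23 ≈ 9.5917 ✓.


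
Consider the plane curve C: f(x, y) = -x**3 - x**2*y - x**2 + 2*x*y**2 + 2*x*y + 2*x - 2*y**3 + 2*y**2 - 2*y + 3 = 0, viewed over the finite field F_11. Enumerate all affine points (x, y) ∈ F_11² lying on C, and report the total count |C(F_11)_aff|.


Affine F_11-points: {(2, 3), (4, 4), (7, 3), (7, 8), (9, 1), (9, 3), (9, 6)}; count = 7.

For each of the 121 pairs (x, y) ∈ F_11², evaluate f(x, y) mod 11. Record the zeros.
  x = 0: [0↦3, 1↦1, 2↦2, 3↦5, 4↦9, 5↦2, 6↦5, 7↦6, 8↦4, 9↦9, 10↦9]  zeros at y ∈ ∅
  x = 1: [0↦3, 1↦4, 2↦1, 3↦4, 4↦1, 5↦2, 6↦6, 7↦1, 8↦8, 9↦4, 10↦10]  zeros at y ∈ ∅
  x = 2: [0↦6, 1↦8, 2↦10, 3↦0, 4↦10, 5↦6, 6↦9, 7↦7, 8↦10, 9↦6, 10↦5]  zeros at y ∈ {3}
  x = 3: [0↦6, 1↦7, 2↦1, 3↦9, 4↦8, 5↦8, 6↦8, 7↦7, 8↦4, 9↦9, 10↦10]  zeros at y ∈ ∅
  x = 4: [0↦8, 1↦6, 2↦1, 3↦3, 4↦0, 5↦2, 6↦8, 7↦6, 8↦6, 9↦7, 10↦8]  zeros at y ∈ {4}
  x = 5: [0↦6, 1↦10, 2↦4, 3↦9, 4↦2, 5↦4, 6↦3, 7↦9, 8↦10, 9↦5, 10↦4]  zeros at y ∈ ∅
  x = 6: [0↦5, 1↦2, 2↦4, 3↦10, 4↦8, 5↦8, 6↦9, 7↦10, 8↦10, 9↦8, 10↦3]  zeros at y ∈ ∅
  x = 7: [0↦10, 1↦9, 2↦6, 3↦0, 4↦1, 5↦8, 6↦9, 7↦3, 8↦0, 9↦10, 10↦10]  zeros at y ∈ {3, 8}
  x = 8: [0↦4, 1↦3, 2↦4, 3↦6, 4↦8, 5↦9, 6↦8, 7↦4, 8↦7, 9↦5, 10↦8]  zeros at y ∈ ∅
  x = 9: [0↦3, 1↦0, 2↦3, 3↦0, 4↦1, 5↦5, 6↦0, 7↦7, 8↦3, 9↦9, 10↦2]  zeros at y ∈ {1, 3, 6}
  x = 10: [0↦1, 1↦5, 2↦8, 3↦9, 4↦7, 5↦1, 6↦1, 7↦6, 8↦4, 9↦5, 10↦8]  zeros at y ∈ ∅
Collecting zeros: affine points = {(2, 3), (4, 4), (7, 3), (7, 8), (9, 1), (9, 3), (9, 6)}.
Total count |C(F_11)_aff| = 7.


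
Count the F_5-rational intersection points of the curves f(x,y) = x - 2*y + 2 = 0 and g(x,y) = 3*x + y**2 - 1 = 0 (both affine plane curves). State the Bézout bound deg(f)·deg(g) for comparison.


Common zeros: {(0, 1), (4, 3)}; count = 2; Bézout bound = 2.

deg(f) = 1, deg(g) = 2, so Bézout bound = 2.
Scan x ∈ F_5. For each x, list the y ∈ F_5 with f(x, y) ≡ 0 and those with g(x, y) ≡ 0 (mod 5); the common zeros in that column are the intersection.
  x = 0: f ≡ 0 at y ∈ {1}; g ≡ 0 at y ∈ {1, 4}; common: {1}.
  x = 1: f ≡ 0 at y ∈ {4}; g ≡ 0 at y ∈ ∅; common: ∅.
  x = 2: f ≡ 0 at y ∈ {2}; g ≡ 0 at y ∈ {0}; common: ∅.
  x = 3: f ≡ 0 at y ∈ {0}; g ≡ 0 at y ∈ ∅; common: ∅.
  x = 4: f ≡ 0 at y ∈ {3}; g ≡ 0 at y ∈ {2, 3}; common: {3}.
Collecting: common zeros = {(0, 1), (4, 3)}, so the count is 2.
Comparison with the Bézout bound: 2 ≤ 2 = deg(f)·deg(g), as expected for curves with no common component (the bound is attained).


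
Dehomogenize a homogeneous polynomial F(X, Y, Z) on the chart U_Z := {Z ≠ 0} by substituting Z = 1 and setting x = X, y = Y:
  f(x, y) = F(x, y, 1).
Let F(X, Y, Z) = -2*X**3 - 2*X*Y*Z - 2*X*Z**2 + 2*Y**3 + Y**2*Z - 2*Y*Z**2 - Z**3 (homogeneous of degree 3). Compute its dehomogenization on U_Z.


f(x, y) = -2*x**3 - 2*x*y - 2*x + 2*y**3 + y**2 - 2*y - 1

On U_Z we set Z = 1. Each monomial c·X^i·Y^j·Z^k in F becomes c·x^i·y^j·1^k = c·x^i·y^j.
Substituting Z = 1: F(X, Y, 1) = -2*x**3 - 2*x*y - 2*x + 2*y**3 + y**2 - 2*y - 1.
Note: deg(f) ≤ deg(F) = 3; strict inequality happens when F is divisible by Z (lost terms).


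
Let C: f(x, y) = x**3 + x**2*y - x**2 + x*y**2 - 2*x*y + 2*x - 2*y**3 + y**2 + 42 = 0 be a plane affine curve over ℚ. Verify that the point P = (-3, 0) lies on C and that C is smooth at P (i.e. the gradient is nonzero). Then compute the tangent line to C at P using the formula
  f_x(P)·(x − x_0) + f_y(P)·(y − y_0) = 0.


Tangent line at P: 35*x + 15*y + 105 = 0.

Step 1: f(-3, 0) = 0, so P lies on C.
Step 2: partial derivatives
  f_x(x, y) = 3*x**2 + 2*x*y - 2*x + y**2 - 2*y + 2, f_y(x, y) = x**2 + 2*x*y - 2*x - 6*y**2 + 2*y.
  f_x(P) = 35, f_y(P) = 15 (gradient nonzero, so P is smooth).
Step 3: tangent line at P: 35·(x − -3) + 15·(y − 0) = 0.
Expanding: 35*x + 15*y + 105 = 0.


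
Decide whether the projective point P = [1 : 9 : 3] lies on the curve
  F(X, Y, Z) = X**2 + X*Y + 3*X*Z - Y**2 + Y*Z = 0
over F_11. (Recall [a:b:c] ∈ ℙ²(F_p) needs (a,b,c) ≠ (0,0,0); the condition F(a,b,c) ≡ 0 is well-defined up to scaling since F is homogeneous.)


F(1,9,3) ≡ 9 (mod 11); P is NOT on the curve.

Evaluate F(1, 9, 3) term-by-term (mod 11).
  X**2 ↦ 1·1·1·1 = 1
  X*Y ↦ 1·1·9·1 = 9
  3*X*Z ↦ 3·1·1·3 = 9
  -Y**2 ↦ -1·1·81·1 = -81
  Y*Z ↦ 1·1·9·3 = 27
Sum: F(1, 9, 3) = (1) + (9) + (9) + (-81) + (27) = -35.
Reducing mod 11: -35 ≡ 9 (mod 11).
Since F(a, b, c) ≡ 9 ≠ 0 (mod 11), P does NOT lie on the curve.


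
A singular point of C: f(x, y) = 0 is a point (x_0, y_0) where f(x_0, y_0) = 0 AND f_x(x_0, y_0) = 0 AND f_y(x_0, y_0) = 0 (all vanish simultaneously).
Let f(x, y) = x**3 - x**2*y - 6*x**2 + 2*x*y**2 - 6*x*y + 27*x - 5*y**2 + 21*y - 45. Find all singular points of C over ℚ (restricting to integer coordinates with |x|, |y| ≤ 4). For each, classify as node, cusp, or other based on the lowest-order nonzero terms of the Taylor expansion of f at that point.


Singular points: {(3, 3)}; classification: cusp.

Compute partial derivatives:
  f_x = 3*x**2 - 2*x*y - 12*x + 2*y**2 - 6*y + 27.
  f_y = -x**2 + 4*x*y - 6*x - 10*y + 21.
Scan x_0 ∈ {−4, ..., 4}. For each x_0, f_y(x_0, y) is a polynomial in y; find its integer roots y ∈ {−4, ..., 4}, then test f_x and f at those candidates.
  x = -4: f_y(-4, y) = 29 - 26*y; no integer root y with |y| ≤ 4.
  x = -3: f_y(-3, y) = 30 - 22*y; no integer root y with |y| ≤ 4.
  x = -2: f_y(-2, y) = 29 - 18*y; no integer root y with |y| ≤ 4.
  x = -1: f_y(-1, y) = 26 - 14*y; no integer root y with |y| ≤ 4.
  x = 0: f_y(0, y) = 21 - 10*y; no integer root y with |y| ≤ 4.
  x = 1: f_y(1, y) = 14 - 6*y; no integer root y with |y| ≤ 4.
  x = 2: f_y(2, y) = 5 - 2*y; no integer root y with |y| ≤ 4.
  x = 3: f_y(3, y) = 2*y - 6; vanishes at y ∈ {3}. (3, 3): f_x = 0, f = 0 — SINGULAR.
  x = 4: f_y(4, y) = 6*y - 19; no integer root y with |y| ≤ 4.
Only singular point on the grid: (3, 3).
Classify: substitute x = 3 + u, y = 3 + v and expand: f = u**3 - u**2*v + 2*u*v**2 + v**2.
No constant or linear terms (consistent with a singular point). Quadratic part: v**2. Cubic part: u**3 - u**2*v + 2*u*v**2.
The quadratic part v**2 is a perfect square, so there is a single (double) tangent line v = 0, i.e. y = 3. Restricting the cubic part to that line (v = 0) leaves u**3 ≠ 0, so f is not divisible by v and the branch is v² ≈ -u**3 to lowest order — this is a cusp.
Classification: cusp.


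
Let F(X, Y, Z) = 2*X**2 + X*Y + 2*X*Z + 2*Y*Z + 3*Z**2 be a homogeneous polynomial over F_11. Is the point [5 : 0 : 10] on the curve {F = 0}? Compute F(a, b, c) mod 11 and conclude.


F(5,0,10) ≡ 10 (mod 11); P is NOT on the curve.

Evaluate F(5, 0, 10) term-by-term (mod 11).
  2*X**2 ↦ 2·25·1·1 = 50
  X*Y ↦ 1·5·0·1 = 0
  2*X*Z ↦ 2·5·1·10 = 100
  2*Y*Z ↦ 2·1·0·10 = 0
  3*Z**2 ↦ 3·1·1·100 = 300
Sum: F(5, 0, 10) = (50) + (0) + (100) + (0) + (300) = 450.
Reducing mod 11: 450 ≡ 10 (mod 11).
Since F(a, b, c) ≡ 10 ≠ 0 (mod 11), P does NOT lie on the curve.


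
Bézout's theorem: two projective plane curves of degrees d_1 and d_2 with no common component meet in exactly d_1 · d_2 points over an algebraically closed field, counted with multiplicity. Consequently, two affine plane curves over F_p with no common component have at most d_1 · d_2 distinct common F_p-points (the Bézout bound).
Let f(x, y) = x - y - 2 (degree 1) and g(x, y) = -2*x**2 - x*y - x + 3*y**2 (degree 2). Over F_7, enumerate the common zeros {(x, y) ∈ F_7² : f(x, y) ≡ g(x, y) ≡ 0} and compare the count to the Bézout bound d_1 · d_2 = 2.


Common zeros: {(3, 1)}; count = 1; Bézout bound = 2.

deg(f) = 1, deg(g) = 2, so Bézout bound = 2.
Scan x ∈ F_7. For each x, list the y ∈ F_7 with f(x, y) ≡ 0 and those with g(x, y) ≡ 0 (mod 7); the common zeros in that column are the intersection.
  x = 0: f ≡ 0 at y ∈ {5}; g ≡ 0 at y ∈ {0}; common: ∅.
  x = 1: f ≡ 0 at y ∈ {6}; g ≡ 0 at y ∈ {2, 3}; common: ∅.
  x = 2: f ≡ 0 at y ∈ {0}; g ≡ 0 at y ∈ ∅; common: ∅.
  x = 3: f ≡ 0 at y ∈ {1}; g ≡ 0 at y ∈ {0, 1}; common: {1}.
  x = 4: f ≡ 0 at y ∈ {2}; g ≡ 0 at y ∈ {3}; common: ∅.
  x = 5: f ≡ 0 at y ∈ {3}; g ≡ 0 at y ∈ ∅; common: ∅.
  x = 6: f ≡ 0 at y ∈ {4}; g ≡ 0 at y ∈ ∅; common: ∅.
Collecting: common zeros = {(3, 1)}, so the count is 1.
Comparison with the Bézout bound: 1 ≤ 2 = deg(f)·deg(g), as expected for curves with no common component (the affine F_7-count falls short of the bound because intersections may lie at infinity, over extension fields, or carry multiplicity).


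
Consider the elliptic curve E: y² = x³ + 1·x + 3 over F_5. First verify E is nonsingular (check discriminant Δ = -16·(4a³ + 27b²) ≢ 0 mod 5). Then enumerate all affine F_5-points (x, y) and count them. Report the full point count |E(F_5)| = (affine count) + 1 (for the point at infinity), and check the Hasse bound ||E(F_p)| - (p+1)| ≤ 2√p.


Affine points = {(1, 0), (4, 1), (4, 4)}; affine count = 3; |E(F_5)| = 4.

Discriminant check: Δ ∝ 4a³ + 27b² = 4·1³ + 27·3² = 4·1 + 27·9 ≡ 2 (mod 5). Nonzero ⇒ E is nonsingular.
For each x ∈ F_5, compute rhs = x³ + 1·x + 3 mod 5, then count y ∈ F_5 with y² ≡ rhs.
  x = 0: rhs = 3, matching y values: none (0 points).
  x = 1: rhs = 0, matching y values: 0 (1 points).
  x = 2: rhs = 3, matching y values: none (0 points).
  x = 3: rhs = 3, matching y values: none (0 points).
  x = 4: rhs = 1, matching y values: 1, 4 (2 points).
Total affine count: 3.
Full point count |E(F_5)| = 3 + 1 = 4.
Hasse bound: |4 − (5+1)| = |-2| = 2 ≤ 2√5 ≈ 4.4721 ✓.


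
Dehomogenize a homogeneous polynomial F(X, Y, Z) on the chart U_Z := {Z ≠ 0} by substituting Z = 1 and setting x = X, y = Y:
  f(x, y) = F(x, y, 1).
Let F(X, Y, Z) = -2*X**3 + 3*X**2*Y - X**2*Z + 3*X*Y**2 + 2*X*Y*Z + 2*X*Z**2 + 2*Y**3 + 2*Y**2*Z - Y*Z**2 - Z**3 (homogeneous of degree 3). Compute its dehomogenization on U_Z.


f(x, y) = -2*x**3 + 3*x**2*y - x**2 + 3*x*y**2 + 2*x*y + 2*x + 2*y**3 + 2*y**2 - y - 1

On U_Z we set Z = 1. Each monomial c·X^i·Y^j·Z^k in F becomes c·x^i·y^j·1^k = c·x^i·y^j.
Substituting Z = 1: F(X, Y, 1) = -2*x**3 + 3*x**2*y - x**2 + 3*x*y**2 + 2*x*y + 2*x + 2*y**3 + 2*y**2 - y - 1.
Note: deg(f) ≤ deg(F) = 3; strict inequality happens when F is divisible by Z (lost terms).


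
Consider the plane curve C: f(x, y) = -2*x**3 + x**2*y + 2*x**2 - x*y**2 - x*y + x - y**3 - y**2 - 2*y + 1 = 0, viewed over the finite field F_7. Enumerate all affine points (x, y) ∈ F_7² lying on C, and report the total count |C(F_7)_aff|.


Affine F_7-points: {(1, 3), (2, 6), (4, 0), (4, 3), (4, 6), (5, 6)}; count = 6.

For each of the 49 pairs (x, y) ∈ F_7², evaluate f(x, y) mod 7. Record the zeros.
  x = 0: [0↦1, 1↦4, 2↦6, 3↦1, 4↦4, 5↦2, 6↦3]  zeros at y ∈ ∅
  x = 1: [0↦2, 1↦4, 2↦3, 3↦0, 4↦3, 5↦6, 6↦3]  zeros at y ∈ {3}
  x = 2: [0↦2, 1↦5, 2↦3, 3↦4, 4↦2, 5↦5, 6↦0]  zeros at y ∈ {6}
  x = 3: [0↦3, 1↦2, 2↦1, 3↦1, 4↦3, 5↦1, 6↦3]  zeros at y ∈ ∅
  x = 4: [0↦0, 1↦4, 2↦6, 3↦0, 4↦1, 5↦3, 6↦0]  zeros at y ∈ {0, 3, 6}
  x = 5: [0↦2, 1↦6, 2↦6, 3↦3, 4↦5, 5↦6, 6↦0]  zeros at y ∈ {6}
  x = 6: [0↦4, 1↦3, 2↦3, 3↦5, 4↦3, 5↦5, 6↦5]  zeros at y ∈ ∅
Collecting zeros: affine points = {(1, 3), (2, 6), (4, 0), (4, 3), (4, 6), (5, 6)}.
Total count |C(F_7)_aff| = 6.


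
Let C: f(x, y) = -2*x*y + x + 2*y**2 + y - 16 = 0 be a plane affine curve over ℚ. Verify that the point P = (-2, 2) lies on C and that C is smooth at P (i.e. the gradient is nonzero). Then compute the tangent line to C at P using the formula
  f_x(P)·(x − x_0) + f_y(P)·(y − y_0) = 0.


Tangent line at P: -3*x + 13*y - 32 = 0.

Step 1: f(-2, 2) = 0, so P lies on C.
Step 2: partial derivatives
  f_x(x, y) = 1 - 2*y, f_y(x, y) = -2*x + 4*y + 1.
  f_x(P) = -3, f_y(P) = 13 (gradient nonzero, so P is smooth).
Step 3: tangent line at P: -3·(x − -2) + 13·(y − 2) = 0.
Expanding: -3*x + 13*y - 32 = 0.


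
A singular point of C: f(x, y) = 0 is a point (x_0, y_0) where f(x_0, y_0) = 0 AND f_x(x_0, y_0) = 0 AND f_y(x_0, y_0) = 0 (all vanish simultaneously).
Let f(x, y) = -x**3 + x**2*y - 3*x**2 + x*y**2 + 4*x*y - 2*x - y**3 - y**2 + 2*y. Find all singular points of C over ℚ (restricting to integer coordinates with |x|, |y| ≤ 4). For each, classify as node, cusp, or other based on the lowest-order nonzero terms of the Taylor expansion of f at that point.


Singular points: {(-1, -1)}; classification: node.

Compute partial derivatives:
  f_x = -3*x**2 + 2*x*y - 6*x + y**2 + 4*y - 2.
  f_y = x**2 + 2*x*y + 4*x - 3*y**2 - 2*y + 2.
Scan x_0 ∈ {−4, ..., 4}. For each x_0, f_y(x_0, y) is a polynomial in y; find its integer roots y ∈ {−4, ..., 4}, then test f_x and f at those candidates.
  x = -4: f_y(-4, y) = -3*y**2 - 10*y + 2; no integer root y with |y| ≤ 4.
  x = -3: f_y(-3, y) = -3*y**2 - 8*y - 1; no integer root y with |y| ≤ 4.
  x = -2: f_y(-2, y) = -3*y**2 - 6*y - 2; no integer root y with |y| ≤ 4.
  x = -1: f_y(-1, y) = -3*y**2 - 4*y - 1; vanishes at y ∈ {-1}. (-1, -1): f_x = 0, f = 0 — SINGULAR.
  x = 0: f_y(0, y) = -3*y**2 - 2*y + 2; no integer root y with |y| ≤ 4.
  x = 1: f_y(1, y) = 7 - 3*y**2; no integer root y with |y| ≤ 4.
  x = 2: f_y(2, y) = -3*y**2 + 2*y + 14; no integer root y with |y| ≤ 4.
  x = 3: f_y(3, y) = -3*y**2 + 4*y + 23; no integer root y with |y| ≤ 4.
  x = 4: f_y(4, y) = -3*y**2 + 6*y + 34; no integer root y with |y| ≤ 4.
Only singular point on the grid: (-1, -1).
Classify: substitute x = -1 + u, y = -1 + v and expand: f = -u**3 + u**2*v - u**2 + u*v**2 - v**3 + v**2.
No constant or linear terms (consistent with a singular point). Quadratic part: -u**2 + v**2. Cubic part: -u**3 + u**2*v + u*v**2 - v**3.
The quadratic part v**2 - u**2 = (v − u)(v + u) splits into two distinct linear factors, so there are two distinct tangent lines y − -1 = ±(x − -1) — this is a node (ordinary double point).
Classification: node.


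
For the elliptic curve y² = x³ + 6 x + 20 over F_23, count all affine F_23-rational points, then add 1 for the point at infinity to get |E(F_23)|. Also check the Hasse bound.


Affine points = {(1, 2), (1, 21), (4, 4), (4, 19), (12, 7), (12, 16), (13, 8), (13, 15), (15, 9), (15, 14), (16, 7), (16, 16), (18, 7), (18, 16), (19, 1), (19, 22), (21, 0), (22, 6), (22, 17)}; affine count = 19; |E(F_23)| = 20.

Discriminant check: Δ ∝ 4a³ + 27b² = 4·6³ + 27·20² = 4·216 + 27·400 ≡ 3 (mod 23). Nonzero ⇒ E is nonsingular.
For each x ∈ F_23, compute rhs = x³ + 6·x + 20 mod 23, then count y ∈ F_23 with y² ≡ rhs.
  x = 0: rhs = 20, matching y values: none (0 points).
  x = 1: rhs = 4, matching y values: 2, 21 (2 points).
  x = 2: rhs = 17, matching y values: none (0 points).
  x = 3: rhs = 19, matching y values: none (0 points).
  x = 4: rhs = 16, matching y values: 4, 19 (2 points).
  x = 5: rhs = 14, matching y values: none (0 points).
  x = 6: rhs = 19, matching y values: none (0 points).
  x = 7: rhs = 14, matching y values: none (0 points).
  x = 8: rhs = 5, matching y values: none (0 points).
  x = 9: rhs = 21, matching y values: none (0 points).
  x = 10: rhs = 22, matching y values: none (0 points).
  x = 11: rhs = 14, matching y values: none (0 points).
  x = 12: rhs = 3, matching y values: 7, 16 (2 points).
  x = 13: rhs = 18, matching y values: 8, 15 (2 points).
  x = 14: rhs = 19, matching y values: none (0 points).
  x = 15: rhs = 12, matching y values: 9, 14 (2 points).
  x = 16: rhs = 3, matching y values: 7, 16 (2 points).
  x = 17: rhs = 21, matching y values: none (0 points).
  x = 18: rhs = 3, matching y values: 7, 16 (2 points).
  x = 19: rhs = 1, matching y values: 1, 22 (2 points).
  x = 20: rhs = 21, matching y values: none (0 points).
  x = 21: rhs = 0, matching y values: 0 (1 points).
  x = 22: rhs = 13, matching y values: 6, 17 (2 points).
Total affine count: 19.
Full point count |E(F_23)| = 19 + 1 = 20.
Hasse bound: |20 − (23+1)| = |-4| = 4 ≤ 2√23 ≈ 9.5917 ✓.


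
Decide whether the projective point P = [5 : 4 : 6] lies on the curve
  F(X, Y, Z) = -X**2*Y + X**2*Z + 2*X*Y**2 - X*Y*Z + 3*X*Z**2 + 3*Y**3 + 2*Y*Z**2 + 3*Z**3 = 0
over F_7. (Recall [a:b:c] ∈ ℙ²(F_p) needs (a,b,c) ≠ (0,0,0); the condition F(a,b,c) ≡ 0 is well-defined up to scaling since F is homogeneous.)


F(5,4,6) ≡ 1 (mod 7); P is NOT on the curve.

Evaluate F(5, 4, 6) term-by-term (mod 7).
  -X**2*Y ↦ -1·25·4·1 = -100
  X**2*Z ↦ 1·25·1·6 = 150
  2*X*Y**2 ↦ 2·5·16·1 = 160
  -X*Y*Z ↦ -1·5·4·6 = -120
  3*X*Z**2 ↦ 3·5·1·36 = 540
  3*Y**3 ↦ 3·1·64·1 = 192
  2*Y*Z**2 ↦ 2·1·4·36 = 288
  3*Z**3 ↦ 3·1·1·216 = 648
Sum: F(5, 4, 6) = (-100) + (150) + (160) + (-120) + (540) + (192) + (288) + (648) = 1758.
Reducing mod 7: 1758 ≡ 1 (mod 7).
Since F(a, b, c) ≡ 1 ≠ 0 (mod 7), P does NOT lie on the curve.


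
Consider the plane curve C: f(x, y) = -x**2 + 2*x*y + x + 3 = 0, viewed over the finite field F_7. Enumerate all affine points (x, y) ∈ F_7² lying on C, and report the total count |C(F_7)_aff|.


Affine F_7-points: {(1, 2), (2, 5), (3, 4), (4, 2), (5, 1), (6, 4)}; count = 6.

For each of the 49 pairs (x, y) ∈ F_7², evaluate f(x, y) mod 7. Record the zeros.
  x = 0: [0↦3, 1↦3, 2↦3, 3↦3, 4↦3, 5↦3, 6↦3]  zeros at y ∈ ∅
  x = 1: [0↦3, 1↦5, 2↦0, 3↦2, 4↦4, 5↦6, 6↦1]  zeros at y ∈ {2}
  x = 2: [0↦1, 1↦5, 2↦2, 3↦6, 4↦3, 5↦0, 6↦4]  zeros at y ∈ {5}
  x = 3: [0↦4, 1↦3, 2↦2, 3↦1, 4↦0, 5↦6, 6↦5]  zeros at y ∈ {4}
  x = 4: [0↦5, 1↦6, 2↦0, 3↦1, 4↦2, 5↦3, 6↦4]  zeros at y ∈ {2}
  x = 5: [0↦4, 1↦0, 2↦3, 3↦6, 4↦2, 5↦5, 6↦1]  zeros at y ∈ {1}
  x = 6: [0↦1, 1↦6, 2↦4, 3↦2, 4↦0, 5↦5, 6↦3]  zeros at y ∈ {4}
Collecting zeros: affine points = {(1, 2), (2, 5), (3, 4), (4, 2), (5, 1), (6, 4)}.
Total count |C(F_7)_aff| = 6.


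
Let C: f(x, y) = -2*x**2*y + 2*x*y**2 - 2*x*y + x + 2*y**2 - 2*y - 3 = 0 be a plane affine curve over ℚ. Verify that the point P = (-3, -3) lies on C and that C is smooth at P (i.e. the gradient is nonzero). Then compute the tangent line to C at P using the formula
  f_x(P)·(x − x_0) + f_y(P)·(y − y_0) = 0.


Tangent line at P: -11*x + 10*y - 3 = 0.

Step 1: f(-3, -3) = 0, so P lies on C.
Step 2: partial derivatives
  f_x(x, y) = -4*x*y + 2*y**2 - 2*y + 1, f_y(x, y) = -2*x**2 + 4*x*y - 2*x + 4*y - 2.
  f_x(P) = -11, f_y(P) = 10 (gradient nonzero, so P is smooth).
Step 3: tangent line at P: -11·(x − -3) + 10·(y − -3) = 0.
Expanding: -11*x + 10*y - 3 = 0.


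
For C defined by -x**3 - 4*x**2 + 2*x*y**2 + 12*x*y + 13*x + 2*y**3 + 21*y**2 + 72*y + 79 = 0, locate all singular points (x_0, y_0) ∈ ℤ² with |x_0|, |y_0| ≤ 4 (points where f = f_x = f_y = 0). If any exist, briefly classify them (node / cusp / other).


Singular points: {(-1, -3)}; classification: node.

Compute partial derivatives:
  f_x = -3*x**2 - 8*x + 2*y**2 + 12*y + 13.
  f_y = 4*x*y + 12*x + 6*y**2 + 42*y + 72.
Scan x_0 ∈ {−4, ..., 4}. For each x_0, f_y(x_0, y) is a polynomial in y; find its integer roots y ∈ {−4, ..., 4}, then test f_x and f at those candidates.
  x = -4: f_y(-4, y) = 6*y**2 + 26*y + 24; vanishes at y ∈ {-3}. (-4, -3): f_x = -21 ≠ 0.
  x = -3: f_y(-3, y) = 6*y**2 + 30*y + 36; vanishes at y ∈ {-3, -2}. (-3, -3): f_x = -8 ≠ 0; (-3, -2): f_x = -6 ≠ 0.
  x = -2: f_y(-2, y) = 6*y**2 + 34*y + 48; vanishes at y ∈ {-3}. (-2, -3): f_x = -1 ≠ 0.
  x = -1: f_y(-1, y) = 6*y**2 + 38*y + 60; vanishes at y ∈ {-3}. (-1, -3): f_x = 0, f = 0 — SINGULAR.
  x = 0: f_y(0, y) = 6*y**2 + 42*y + 72; vanishes at y ∈ {-4, -3}. (0, -4): f_x = -3 ≠ 0; (0, -3): f_x = -5 ≠ 0.
  x = 1: f_y(1, y) = 6*y**2 + 46*y + 84; vanishes at y ∈ {-3}. (1, -3): f_x = -16 ≠ 0.
  x = 2: f_y(2, y) = 6*y**2 + 50*y + 96; vanishes at y ∈ {-3}. (2, -3): f_x = -33 ≠ 0.
  x = 3: f_y(3, y) = 6*y**2 + 54*y + 108; vanishes at y ∈ {-3}. (3, -3): f_x = -56 ≠ 0.
  x = 4: f_y(4, y) = 6*y**2 + 58*y + 120; vanishes at y ∈ {-3}. (4, -3): f_x = -85 ≠ 0.
Only singular point on the grid: (-1, -3).
Classify: substitute x = -1 + u, y = -3 + v and expand: f = -u**3 - u**2 + 2*u*v**2 + 2*v**3 + v**2.
No constant or linear terms (consistent with a singular point). Quadratic part: -u**2 + v**2. Cubic part: -u**3 + 2*u*v**2 + 2*v**3.
The quadratic part v**2 - u**2 = (v − u)(v + u) splits into two distinct linear factors, so there are two distinct tangent lines y − -3 = ±(x − -1) — this is a node (ordinary double point).
Classification: node.


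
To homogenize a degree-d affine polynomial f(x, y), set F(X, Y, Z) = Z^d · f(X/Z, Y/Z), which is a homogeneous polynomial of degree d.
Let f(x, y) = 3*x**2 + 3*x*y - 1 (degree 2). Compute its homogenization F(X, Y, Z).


F(X, Y, Z) = 3*X**2 + 3*X*Y - Z**2

deg(f) = 2.
Substitute x = X/Z, y = Y/Z into f, then multiply by Z^2.
  monomial 3·x^2·y^0 ↦ 3·X^2·Y^0·Z^0.
  monomial 3·x^1·y^1 ↦ 3·X^1·Y^1·Z^0.
  monomial -1·x^0·y^0 ↦ -1·X^0·Y^0·Z^2.
Collecting: F(X, Y, Z) = 3*X**2 + 3*X*Y - Z**2.


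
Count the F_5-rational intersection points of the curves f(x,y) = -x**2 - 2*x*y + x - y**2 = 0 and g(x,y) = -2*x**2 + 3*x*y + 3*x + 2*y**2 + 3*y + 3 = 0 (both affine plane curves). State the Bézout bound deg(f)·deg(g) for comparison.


Common zeros: {(1, 3), (4, 4)}; count = 2; Bézout bound = 4.

deg(f) = 2, deg(g) = 2, so Bézout bound = 4.
Scan x ∈ F_5. For each x, list the y ∈ F_5 with f(x, y) ≡ 0 and those with g(x, y) ≡ 0 (mod 5); the common zeros in that column are the intersection.
  x = 0: f ≡ 0 at y ∈ {0}; g ≡ 0 at y ∈ {3}; common: ∅.
  x = 1: f ≡ 0 at y ∈ {0, 3}; g ≡ 0 at y ∈ {3, 4}; common: {3}.
  x = 2: f ≡ 0 at y ∈ ∅; g ≡ 0 at y ∈ ∅; common: ∅.
  x = 3: f ≡ 0 at y ∈ ∅; g ≡ 0 at y ∈ ∅; common: ∅.
  x = 4: f ≡ 0 at y ∈ {3, 4}; g ≡ 0 at y ∈ {1, 4}; common: {4}.
Collecting: common zeros = {(1, 3), (4, 4)}, so the count is 2.
Comparison with the Bézout bound: 2 ≤ 4 = deg(f)·deg(g), as expected for curves with no common component (the affine F_5-count falls short of the bound because intersections may lie at infinity, over extension fields, or carry multiplicity).


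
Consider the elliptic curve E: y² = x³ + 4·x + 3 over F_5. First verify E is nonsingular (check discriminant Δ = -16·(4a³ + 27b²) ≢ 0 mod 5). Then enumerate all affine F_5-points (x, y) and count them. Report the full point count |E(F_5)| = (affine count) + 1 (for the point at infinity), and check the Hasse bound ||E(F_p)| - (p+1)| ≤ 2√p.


Affine points = {(2, 2), (2, 3)}; affine count = 2; |E(F_5)| = 3.

Discriminant check: Δ ∝ 4a³ + 27b² = 4·4³ + 27·3² = 4·64 + 27·9 ≡ 4 (mod 5). Nonzero ⇒ E is nonsingular.
For each x ∈ F_5, compute rhs = x³ + 4·x + 3 mod 5, then count y ∈ F_5 with y² ≡ rhs.
  x = 0: rhs = 3, matching y values: none (0 points).
  x = 1: rhs = 3, matching y values: none (0 points).
  x = 2: rhs = 4, matching y values: 2, 3 (2 points).
  x = 3: rhs = 2, matching y values: none (0 points).
  x = 4: rhs = 3, matching y values: none (0 points).
Total affine count: 2.
Full point count |E(F_5)| = 2 + 1 = 3.
Hasse bound: |3 − (5+1)| = |-3| = 3 ≤ 2√5 ≈ 4.4721 ✓.


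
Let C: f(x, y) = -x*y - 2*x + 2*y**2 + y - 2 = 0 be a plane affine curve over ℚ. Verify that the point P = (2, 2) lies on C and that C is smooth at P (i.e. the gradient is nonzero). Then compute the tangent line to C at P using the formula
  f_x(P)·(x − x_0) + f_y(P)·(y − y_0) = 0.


Tangent line at P: -4*x + 7*y - 6 = 0.

Step 1: f(2, 2) = 0, so P lies on C.
Step 2: partial derivatives
  f_x(x, y) = -y - 2, f_y(x, y) = -x + 4*y + 1.
  f_x(P) = -4, f_y(P) = 7 (gradient nonzero, so P is smooth).
Step 3: tangent line at P: -4·(x − 2) + 7·(y − 2) = 0.
Expanding: -4*x + 7*y - 6 = 0.


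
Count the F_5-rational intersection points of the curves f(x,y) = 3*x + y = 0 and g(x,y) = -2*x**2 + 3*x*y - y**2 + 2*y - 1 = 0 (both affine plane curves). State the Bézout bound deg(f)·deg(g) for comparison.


Common zeros: {(4, 3)}; count = 1; Bézout bound = 2.

deg(f) = 1, deg(g) = 2, so Bézout bound = 2.
Scan x ∈ F_5. For each x, list the y ∈ F_5 with f(x, y) ≡ 0 and those with g(x, y) ≡ 0 (mod 5); the common zeros in that column are the intersection.
  x = 0: f ≡ 0 at y ∈ {0}; g ≡ 0 at y ∈ {1}; common: ∅.
  x = 1: f ≡ 0 at y ∈ {2}; g ≡ 0 at y ∈ ∅; common: ∅.
  x = 2: f ≡ 0 at y ∈ {4}; g ≡ 0 at y ∈ ∅; common: ∅.
  x = 3: f ≡ 0 at y ∈ {1}; g ≡ 0 at y ∈ {3}; common: ∅.
  x = 4: f ≡ 0 at y ∈ {3}; g ≡ 0 at y ∈ {1, 3}; common: {3}.
Collecting: common zeros = {(4, 3)}, so the count is 1.
Comparison with the Bézout bound: 1 ≤ 2 = deg(f)·deg(g), as expected for curves with no common component (the affine F_5-count falls short of the bound because intersections may lie at infinity, over extension fields, or carry multiplicity).


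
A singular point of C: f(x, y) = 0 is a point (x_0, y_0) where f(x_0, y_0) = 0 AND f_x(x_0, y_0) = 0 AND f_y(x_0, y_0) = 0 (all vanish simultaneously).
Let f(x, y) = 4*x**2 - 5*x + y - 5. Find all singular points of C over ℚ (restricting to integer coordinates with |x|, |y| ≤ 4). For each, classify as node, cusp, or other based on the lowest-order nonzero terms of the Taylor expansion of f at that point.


No singular points in the scanned grid; C is smooth there.

Compute partial derivatives:
  f_x = 8*x - 5.
  f_y = 1.
f_y = 1 is a nonzero constant, so f_y never vanishes: no point (x, y) can satisfy f = f_x = f_y = 0. In particular no (x, y) ∈ {−4, ..., 4}² is singular; the curve is smooth.


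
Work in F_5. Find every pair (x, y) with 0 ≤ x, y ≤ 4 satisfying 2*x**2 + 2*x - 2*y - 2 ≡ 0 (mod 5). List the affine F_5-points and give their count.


Affine F_5-points: {(0, 4), (1, 1), (2, 0), (3, 1), (4, 4)}; count = 5.

For each of the 25 pairs (x, y) ∈ F_5², evaluate f(x, y) mod 5. Record the zeros.
  x = 0: [0↦3, 1↦1, 2↦4, 3↦2, 4↦0]  zeros at y ∈ {4}
  x = 1: [0↦2, 1↦0, 2↦3, 3↦1, 4↦4]  zeros at y ∈ {1}
  x = 2: [0↦0, 1↦3, 2↦1, 3↦4, 4↦2]  zeros at y ∈ {0}
  x = 3: [0↦2, 1↦0, 2↦3, 3↦1, 4↦4]  zeros at y ∈ {1}
  x = 4: [0↦3, 1↦1, 2↦4, 3↦2, 4↦0]  zeros at y ∈ {4}
Collecting zeros: affine points = {(0, 4), (1, 1), (2, 0), (3, 1), (4, 4)}.
Total count |C(F_5)_aff| = 5.


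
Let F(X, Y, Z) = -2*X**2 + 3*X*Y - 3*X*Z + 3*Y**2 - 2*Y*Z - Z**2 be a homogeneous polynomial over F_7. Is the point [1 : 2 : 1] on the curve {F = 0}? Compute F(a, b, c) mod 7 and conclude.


F(1,2,1) ≡ 1 (mod 7); P is NOT on the curve.

Evaluate F(1, 2, 1) term-by-term (mod 7).
  -2*X**2 ↦ -2·1·1·1 = -2
  3*X*Y ↦ 3·1·2·1 = 6
  -3*X*Z ↦ -3·1·1·1 = -3
  3*Y**2 ↦ 3·1·4·1 = 12
  -2*Y*Z ↦ -2·1·2·1 = -4
  -Z**2 ↦ -1·1·1·1 = -1
Sum: F(1, 2, 1) = (-2) + (6) + (-3) + (12) + (-4) + (-1) = 8.
Reducing mod 7: 8 ≡ 1 (mod 7).
Since F(a, b, c) ≡ 1 ≠ 0 (mod 7), P does NOT lie on the curve.


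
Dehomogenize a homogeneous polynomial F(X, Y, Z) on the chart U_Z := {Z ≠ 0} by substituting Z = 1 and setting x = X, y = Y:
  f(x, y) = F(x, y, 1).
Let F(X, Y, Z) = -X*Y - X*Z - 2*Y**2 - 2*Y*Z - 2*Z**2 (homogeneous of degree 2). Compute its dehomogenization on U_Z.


f(x, y) = -x*y - x - 2*y**2 - 2*y - 2

On U_Z we set Z = 1. Each monomial c·X^i·Y^j·Z^k in F becomes c·x^i·y^j·1^k = c·x^i·y^j.
Substituting Z = 1: F(X, Y, 1) = -x*y - x - 2*y**2 - 2*y - 2.
Note: deg(f) ≤ deg(F) = 2; strict inequality happens when F is divisible by Z (lost terms).


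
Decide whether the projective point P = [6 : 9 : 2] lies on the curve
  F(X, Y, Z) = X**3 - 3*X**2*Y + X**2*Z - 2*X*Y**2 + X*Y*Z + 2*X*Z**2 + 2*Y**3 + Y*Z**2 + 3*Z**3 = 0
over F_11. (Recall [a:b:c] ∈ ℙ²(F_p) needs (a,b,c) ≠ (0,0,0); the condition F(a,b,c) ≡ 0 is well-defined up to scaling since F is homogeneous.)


F(6,9,2) ≡ 7 (mod 11); P is NOT on the curve.

Evaluate F(6, 9, 2) term-by-term (mod 11).
  X**3 ↦ 1·216·1·1 = 216
  -3*X**2*Y ↦ -3·36·9·1 = -972
  X**2*Z ↦ 1·36·1·2 = 72
  -2*X*Y**2 ↦ -2·6·81·1 = -972
  X*Y*Z ↦ 1·6·9·2 = 108
  2*X*Z**2 ↦ 2·6·1·4 = 48
  2*Y**3 ↦ 2·1·729·1 = 1458
  Y*Z**2 ↦ 1·1·9·4 = 36
  3*Z**3 ↦ 3·1·1·8 = 24
Sum: F(6, 9, 2) = (216) + (-972) + (72) + (-972) + (108) + (48) + (1458) + (36) + (24) = 18.
Reducing mod 11: 18 ≡ 7 (mod 11).
Since F(a, b, c) ≡ 7 ≠ 0 (mod 11), P does NOT lie on the curve.


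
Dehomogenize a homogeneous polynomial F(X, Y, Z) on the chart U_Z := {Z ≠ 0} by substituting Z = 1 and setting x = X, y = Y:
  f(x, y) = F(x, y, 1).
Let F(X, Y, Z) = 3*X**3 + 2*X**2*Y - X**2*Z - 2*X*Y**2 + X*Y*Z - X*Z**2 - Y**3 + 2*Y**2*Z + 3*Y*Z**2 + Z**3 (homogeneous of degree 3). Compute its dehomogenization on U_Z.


f(x, y) = 3*x**3 + 2*x**2*y - x**2 - 2*x*y**2 + x*y - x - y**3 + 2*y**2 + 3*y + 1

On U_Z we set Z = 1. Each monomial c·X^i·Y^j·Z^k in F becomes c·x^i·y^j·1^k = c·x^i·y^j.
Substituting Z = 1: F(X, Y, 1) = 3*x**3 + 2*x**2*y - x**2 - 2*x*y**2 + x*y - x - y**3 + 2*y**2 + 3*y + 1.
Note: deg(f) ≤ deg(F) = 3; strict inequality happens when F is divisible by Z (lost terms).


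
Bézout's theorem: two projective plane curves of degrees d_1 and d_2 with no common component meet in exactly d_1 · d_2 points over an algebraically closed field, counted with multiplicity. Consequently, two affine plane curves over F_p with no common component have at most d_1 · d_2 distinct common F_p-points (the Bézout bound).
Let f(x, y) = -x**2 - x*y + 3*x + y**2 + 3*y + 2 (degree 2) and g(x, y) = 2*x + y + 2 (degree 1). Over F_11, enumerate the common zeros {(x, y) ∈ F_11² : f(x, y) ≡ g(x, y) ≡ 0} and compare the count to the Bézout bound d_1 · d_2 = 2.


Common zeros: {(0, 9), (3, 3)}; count = 2; Bézout bound = 2.

deg(f) = 2, deg(g) = 1, so Bézout bound = 2.
Scan x ∈ F_11. For each x, list the y ∈ F_11 with f(x, y) ≡ 0 and those with g(x, y) ≡ 0 (mod 11); the common zeros in that column are the intersection.
  x = 0: f ≡ 0 at y ∈ {9, 10}; g ≡ 0 at y ∈ {9}; common: {9}.
  x = 1: f ≡ 0 at y ∈ ∅; g ≡ 0 at y ∈ {7}; common: ∅.
  x = 2: f ≡ 0 at y ∈ ∅; g ≡ 0 at y ∈ {5}; common: ∅.
  x = 3: f ≡ 0 at y ∈ {3, 8}; g ≡ 0 at y ∈ {3}; common: {3}.
  x = 4: f ≡ 0 at y ∈ {2, 10}; g ≡ 0 at y ∈ {1}; common: ∅.
  x = 5: f ≡ 0 at y ∈ {4, 9}; g ≡ 0 at y ∈ {10}; common: ∅.
  x = 6: f ≡ 0 at y ∈ ∅; g ≡ 0 at y ∈ {8}; common: ∅.
  x = 7: f ≡ 0 at y ∈ ∅; g ≡ 0 at y ∈ {6}; common: ∅.
  x = 8: f ≡ 0 at y ∈ {2, 3}; g ≡ 0 at y ∈ {4}; common: ∅.
  x = 9: f ≡ 0 at y ∈ ∅; g ≡ 0 at y ∈ {2}; common: ∅.
  x = 10: f ≡ 0 at y ∈ ∅; g ≡ 0 at y ∈ {0}; common: ∅.
Collecting: common zeros = {(0, 9), (3, 3)}, so the count is 2.
Comparison with the Bézout bound: 2 ≤ 2 = deg(f)·deg(g), as expected for curves with no common component (the bound is attained).
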